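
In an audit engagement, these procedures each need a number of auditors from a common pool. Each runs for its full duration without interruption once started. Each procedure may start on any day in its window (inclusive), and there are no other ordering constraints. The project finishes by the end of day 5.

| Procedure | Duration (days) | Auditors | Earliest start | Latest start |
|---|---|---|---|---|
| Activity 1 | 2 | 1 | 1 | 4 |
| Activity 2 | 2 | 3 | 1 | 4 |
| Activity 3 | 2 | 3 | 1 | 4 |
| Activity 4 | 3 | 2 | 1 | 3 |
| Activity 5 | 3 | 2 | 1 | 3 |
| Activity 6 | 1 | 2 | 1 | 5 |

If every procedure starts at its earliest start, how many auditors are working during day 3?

4

At early start, day 3 has: Activity 4, Activity 5.
Demand: 2 + 2 = 4.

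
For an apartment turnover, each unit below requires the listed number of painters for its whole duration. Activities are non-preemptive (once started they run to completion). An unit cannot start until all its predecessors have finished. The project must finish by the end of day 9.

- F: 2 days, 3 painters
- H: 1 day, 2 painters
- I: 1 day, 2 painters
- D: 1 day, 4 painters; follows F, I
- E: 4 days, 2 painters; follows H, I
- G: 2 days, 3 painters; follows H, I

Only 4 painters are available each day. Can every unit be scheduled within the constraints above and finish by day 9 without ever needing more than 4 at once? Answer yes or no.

The minimum achievable peak is 5; 4 < 5, so no feasible schedule stays within the cap.

no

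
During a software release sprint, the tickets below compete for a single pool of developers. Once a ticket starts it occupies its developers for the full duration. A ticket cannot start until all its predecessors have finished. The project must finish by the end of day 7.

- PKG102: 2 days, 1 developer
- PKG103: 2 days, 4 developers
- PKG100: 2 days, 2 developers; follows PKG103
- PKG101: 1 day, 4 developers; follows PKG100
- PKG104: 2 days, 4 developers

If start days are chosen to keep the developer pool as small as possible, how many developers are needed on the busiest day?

4

Early-start (PKG102@1, PKG103@1, PKG100@3, PKG101@5, PKG104@1) gives peak 9: d1:9  d2:9  d3:2  d4:2  d5:4  d6:0  d7:0.
Shift PKG102→3, PKG104→6.
Schedule PKG102@3, PKG103@1, PKG100@3, PKG101@5, PKG104@6: d1:4  d2:4  d3:3  d4:3  d5:4  d6:4  d7:4 — peak 4.
Total developer-days = 26 over 7 days ⇒ peak ≥ ⌈26/7⌉ = 4, so 4 is optimal.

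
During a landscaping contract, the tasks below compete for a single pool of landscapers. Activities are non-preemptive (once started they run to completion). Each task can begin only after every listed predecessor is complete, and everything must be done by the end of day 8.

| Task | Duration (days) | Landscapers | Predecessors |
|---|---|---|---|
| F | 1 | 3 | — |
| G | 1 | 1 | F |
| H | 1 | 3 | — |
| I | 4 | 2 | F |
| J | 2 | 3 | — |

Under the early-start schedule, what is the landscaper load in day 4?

At early start, day 4 has: I.
Demand: 2 = 2.

2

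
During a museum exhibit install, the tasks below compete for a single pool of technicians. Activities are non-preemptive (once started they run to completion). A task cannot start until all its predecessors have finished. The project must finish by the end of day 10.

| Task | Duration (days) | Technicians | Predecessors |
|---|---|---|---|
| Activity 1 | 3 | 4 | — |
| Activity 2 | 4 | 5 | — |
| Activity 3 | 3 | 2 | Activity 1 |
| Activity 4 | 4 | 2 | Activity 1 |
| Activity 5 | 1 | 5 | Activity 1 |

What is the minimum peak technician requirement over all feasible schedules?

7

Early-start (Activity 1@1, Activity 2@1, Activity 3@4, Activity 4@4, Activity 5@4) gives peak 14: d1:9  d2:9  d3:9  d4:14  d5:4  d6:4  d7:2  d8:0  d9:0  d10:0.
Shift Activity 2→4, Activity 4→7, Activity 5→8.
Schedule Activity 1@1, Activity 2@4, Activity 3@4, Activity 4@7, Activity 5@8: d1:4  d2:4  d3:4  d4:7  d5:7  d6:7  d7:7  d8:7  d9:2  d10:2 — peak 7.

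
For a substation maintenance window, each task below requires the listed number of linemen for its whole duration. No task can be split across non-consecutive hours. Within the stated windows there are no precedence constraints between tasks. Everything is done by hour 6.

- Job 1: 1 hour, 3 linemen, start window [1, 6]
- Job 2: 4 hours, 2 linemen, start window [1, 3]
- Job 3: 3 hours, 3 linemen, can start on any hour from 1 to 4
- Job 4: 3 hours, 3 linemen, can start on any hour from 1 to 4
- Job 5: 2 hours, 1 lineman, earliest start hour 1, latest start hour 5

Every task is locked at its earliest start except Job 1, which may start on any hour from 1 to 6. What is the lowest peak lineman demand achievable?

9

Job 1@1: h1:12  h2:9  h3:8  h4:2  h5:0  h6:0 → peak 12
Job 1@2: h1:9  h2:12  h3:8  h4:2  h5:0  h6:0 → peak 12
Job 1@3: h1:9  h2:9  h3:11  h4:2  h5:0  h6:0 → peak 11
Job 1@4: h1:9  h2:9  h3:8  h4:5  h5:0  h6:0 → peak 9
Job 1@5: h1:9  h2:9  h3:8  h4:2  h5:3  h6:0 → peak 9
Job 1@6: h1:9  h2:9  h3:8  h4:2  h5:0  h6:3 → peak 9
Best is Job 1@4, peak 9.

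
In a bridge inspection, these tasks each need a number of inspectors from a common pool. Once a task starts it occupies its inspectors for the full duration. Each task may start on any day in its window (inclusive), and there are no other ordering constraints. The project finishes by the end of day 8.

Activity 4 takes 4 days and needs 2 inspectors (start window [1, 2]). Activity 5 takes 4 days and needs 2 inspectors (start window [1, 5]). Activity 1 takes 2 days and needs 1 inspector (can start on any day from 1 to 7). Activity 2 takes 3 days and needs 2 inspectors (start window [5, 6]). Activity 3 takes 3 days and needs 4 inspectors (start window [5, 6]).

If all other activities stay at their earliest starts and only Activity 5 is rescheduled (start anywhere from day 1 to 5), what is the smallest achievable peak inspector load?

6

Activity 5@1: d1:5  d2:5  d3:4  d4:4  d5:6  d6:6  d7:6  d8:0 → peak 6
Activity 5@2: d1:3  d2:5  d3:4  d4:4  d5:8  d6:6  d7:6  d8:0 → peak 8
Activity 5@3: d1:3  d2:3  d3:4  d4:4  d5:8  d6:8  d7:6  d8:0 → peak 8
Activity 5@4: d1:3  d2:3  d3:2  d4:4  d5:8  d6:8  d7:8  d8:0 → peak 8
Activity 5@5: d1:3  d2:3  d3:2  d4:2  d5:8  d6:8  d7:8  d8:2 → peak 8
Best is Activity 5@1, peak 6.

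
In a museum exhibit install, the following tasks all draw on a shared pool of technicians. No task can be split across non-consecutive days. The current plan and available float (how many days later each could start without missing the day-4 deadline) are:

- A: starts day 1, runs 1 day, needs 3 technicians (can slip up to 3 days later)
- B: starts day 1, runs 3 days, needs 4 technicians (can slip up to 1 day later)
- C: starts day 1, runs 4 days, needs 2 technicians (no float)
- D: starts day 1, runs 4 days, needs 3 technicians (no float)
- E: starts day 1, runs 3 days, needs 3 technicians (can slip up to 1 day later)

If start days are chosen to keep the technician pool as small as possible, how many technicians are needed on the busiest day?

Early-start (A@1, B@1, C@1, D@1, E@1) gives peak 15: d1:15  d2:12  d3:12  d4:5.
Shift E→2.
Schedule A@1, B@1, C@1, D@1, E@2: d1:12  d2:12  d3:12  d4:8 — peak 12.
No arrangement of the 16 feasible schedules does better.

12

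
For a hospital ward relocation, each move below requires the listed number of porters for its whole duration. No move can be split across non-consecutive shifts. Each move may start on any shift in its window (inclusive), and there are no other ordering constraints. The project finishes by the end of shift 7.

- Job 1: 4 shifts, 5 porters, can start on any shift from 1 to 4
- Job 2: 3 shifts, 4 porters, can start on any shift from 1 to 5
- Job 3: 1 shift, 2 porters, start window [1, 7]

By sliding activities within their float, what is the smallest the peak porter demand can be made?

6

Early-start (Job 1@1, Job 2@1, Job 3@1) gives peak 11: s1:11  s2:9  s3:9  s4:5  s5:0  s6:0  s7:0.
Shift Job 2→5, Job 3→5.
Schedule Job 1@1, Job 2@5, Job 3@5: s1:5  s2:5  s3:5  s4:5  s5:6  s6:4  s7:4 — peak 6.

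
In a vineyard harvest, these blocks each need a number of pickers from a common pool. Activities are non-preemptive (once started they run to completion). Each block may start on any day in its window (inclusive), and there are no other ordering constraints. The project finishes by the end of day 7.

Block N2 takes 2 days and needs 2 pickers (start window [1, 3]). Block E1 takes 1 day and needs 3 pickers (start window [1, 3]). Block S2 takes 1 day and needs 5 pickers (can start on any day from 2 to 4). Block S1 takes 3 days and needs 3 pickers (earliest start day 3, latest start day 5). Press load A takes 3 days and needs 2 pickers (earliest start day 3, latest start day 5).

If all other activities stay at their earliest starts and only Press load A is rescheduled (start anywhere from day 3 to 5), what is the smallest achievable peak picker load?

7

Press load A@3: d1:5  d2:7  d3:5  d4:5  d5:5  d6:0  d7:0 → peak 7
Press load A@4: d1:5  d2:7  d3:3  d4:5  d5:5  d6:2  d7:0 → peak 7
Press load A@5: d1:5  d2:7  d3:3  d4:3  d5:5  d6:2  d7:2 → peak 7
Best is Press load A@3, peak 7.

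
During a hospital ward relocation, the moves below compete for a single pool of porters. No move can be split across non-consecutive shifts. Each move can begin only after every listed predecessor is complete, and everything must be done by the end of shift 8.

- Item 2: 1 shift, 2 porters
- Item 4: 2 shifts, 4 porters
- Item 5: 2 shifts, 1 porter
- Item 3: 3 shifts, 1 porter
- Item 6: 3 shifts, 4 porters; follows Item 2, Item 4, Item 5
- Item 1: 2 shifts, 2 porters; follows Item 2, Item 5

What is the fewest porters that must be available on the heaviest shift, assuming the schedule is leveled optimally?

5

Early-start (Item 2@1, Item 4@1, Item 5@1, Item 3@1, Item 6@3, Item 1@3) gives peak 8: s1:8  s2:6  s3:7  s4:6  s5:4  s6:0  s7:0  s8:0.
Shift Item 4→2, Item 3→3, Item 6→4, Item 1→7.
Schedule Item 2@1, Item 4@2, Item 5@1, Item 3@3, Item 6@4, Item 1@7: s1:3  s2:5  s3:5  s4:5  s5:5  s6:4  s7:2  s8:2 — peak 5.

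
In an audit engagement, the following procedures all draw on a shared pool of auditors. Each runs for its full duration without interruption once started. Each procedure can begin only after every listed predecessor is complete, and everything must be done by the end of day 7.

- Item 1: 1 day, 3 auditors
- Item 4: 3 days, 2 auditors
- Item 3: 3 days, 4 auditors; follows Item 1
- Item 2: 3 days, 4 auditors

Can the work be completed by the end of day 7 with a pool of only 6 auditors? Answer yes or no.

Schedule Item 1@1, Item 4@1, Item 3@2, Item 2@5: d1:5  d2:6  d3:6  d4:4  d5:4  d6:4  d7:4 — peak 6 ≤ 6.

yes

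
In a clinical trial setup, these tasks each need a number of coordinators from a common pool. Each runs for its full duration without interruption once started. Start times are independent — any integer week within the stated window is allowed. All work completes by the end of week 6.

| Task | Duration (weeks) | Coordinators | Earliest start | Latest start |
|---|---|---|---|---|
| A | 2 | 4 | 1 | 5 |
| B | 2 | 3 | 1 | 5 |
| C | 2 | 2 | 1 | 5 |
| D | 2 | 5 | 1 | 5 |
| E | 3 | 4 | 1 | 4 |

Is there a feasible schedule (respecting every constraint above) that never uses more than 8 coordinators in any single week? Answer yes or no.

yes

Schedule A@1, B@3, C@4, D@5, E@1: w1:8  w2:8  w3:7  w4:5  w5:7  w6:5 — peak 8 ≤ 8.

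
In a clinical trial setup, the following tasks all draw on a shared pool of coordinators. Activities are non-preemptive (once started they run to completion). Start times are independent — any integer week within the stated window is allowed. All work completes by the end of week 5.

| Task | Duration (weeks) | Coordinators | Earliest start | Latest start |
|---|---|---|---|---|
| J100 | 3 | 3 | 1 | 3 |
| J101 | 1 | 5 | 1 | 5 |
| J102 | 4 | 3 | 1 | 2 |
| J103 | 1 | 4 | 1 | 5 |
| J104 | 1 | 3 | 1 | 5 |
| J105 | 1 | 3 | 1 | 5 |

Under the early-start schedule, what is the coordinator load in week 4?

At early start, week 4 has: J102.
Demand: 3 = 3.

3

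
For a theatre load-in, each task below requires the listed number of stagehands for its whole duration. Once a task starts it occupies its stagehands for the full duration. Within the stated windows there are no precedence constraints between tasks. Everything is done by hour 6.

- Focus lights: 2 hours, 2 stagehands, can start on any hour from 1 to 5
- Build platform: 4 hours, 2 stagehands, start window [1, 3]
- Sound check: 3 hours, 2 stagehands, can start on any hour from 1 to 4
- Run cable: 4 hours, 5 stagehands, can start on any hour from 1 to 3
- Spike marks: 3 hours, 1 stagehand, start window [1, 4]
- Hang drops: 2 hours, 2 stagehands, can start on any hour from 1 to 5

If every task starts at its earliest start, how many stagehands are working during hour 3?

10

At early start, hour 3 has: Build platform, Sound check, Run cable, Spike marks.
Demand: 2 + 2 + 5 + 1 = 10.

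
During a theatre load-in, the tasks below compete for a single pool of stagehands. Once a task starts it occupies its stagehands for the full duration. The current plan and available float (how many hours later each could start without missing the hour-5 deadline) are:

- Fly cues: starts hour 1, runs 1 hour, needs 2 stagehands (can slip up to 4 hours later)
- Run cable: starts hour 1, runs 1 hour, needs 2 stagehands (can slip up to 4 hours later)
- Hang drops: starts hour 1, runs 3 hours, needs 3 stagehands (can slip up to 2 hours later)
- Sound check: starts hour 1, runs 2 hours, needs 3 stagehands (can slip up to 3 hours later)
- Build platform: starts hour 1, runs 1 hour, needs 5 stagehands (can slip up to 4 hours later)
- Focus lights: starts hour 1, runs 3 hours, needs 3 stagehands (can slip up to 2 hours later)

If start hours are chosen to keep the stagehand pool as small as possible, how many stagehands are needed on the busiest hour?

8

Early-start (Fly cues@1, Run cable@1, Hang drops@1, Sound check@1, Build platform@1, Focus lights@1) gives peak 18: h1:18  h2:9  h3:6  h4:0  h5:0.
Shift Sound check→4, Build platform→2, Focus lights→3.
Schedule Fly cues@1, Run cable@1, Hang drops@1, Sound check@4, Build platform@2, Focus lights@3: h1:7  h2:8  h3:6  h4:6  h5:6 — peak 8.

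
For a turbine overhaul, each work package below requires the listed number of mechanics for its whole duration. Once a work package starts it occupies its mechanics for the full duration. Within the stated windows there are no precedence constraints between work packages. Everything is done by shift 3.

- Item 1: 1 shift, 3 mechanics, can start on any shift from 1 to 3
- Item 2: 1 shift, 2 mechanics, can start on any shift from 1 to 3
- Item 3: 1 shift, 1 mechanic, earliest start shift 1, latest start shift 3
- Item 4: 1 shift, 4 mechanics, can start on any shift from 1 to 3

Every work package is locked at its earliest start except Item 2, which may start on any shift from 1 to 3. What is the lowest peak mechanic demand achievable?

8

Item 2@1: s1:10  s2:0  s3:0 → peak 10
Item 2@2: s1:8  s2:2  s3:0 → peak 8
Item 2@3: s1:8  s2:0  s3:2 → peak 8
Best is Item 2@2, peak 8.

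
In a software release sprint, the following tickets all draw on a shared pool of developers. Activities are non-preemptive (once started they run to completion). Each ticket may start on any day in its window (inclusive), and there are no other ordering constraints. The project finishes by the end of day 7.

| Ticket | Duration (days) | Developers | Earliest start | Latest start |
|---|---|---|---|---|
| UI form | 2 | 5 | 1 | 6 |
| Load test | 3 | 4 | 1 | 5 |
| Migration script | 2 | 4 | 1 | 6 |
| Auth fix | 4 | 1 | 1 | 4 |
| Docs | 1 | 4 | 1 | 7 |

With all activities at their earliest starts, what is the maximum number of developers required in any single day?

Early-start schedule: UI form@1, Load test@1, Migration script@1, Auth fix@1, Docs@1.
Load per day: day 1: 18, day 2: 14, day 3: 5, day 4: 1, day 5: 0, day 6: 0, day 7: 0.
Peak is 18.

18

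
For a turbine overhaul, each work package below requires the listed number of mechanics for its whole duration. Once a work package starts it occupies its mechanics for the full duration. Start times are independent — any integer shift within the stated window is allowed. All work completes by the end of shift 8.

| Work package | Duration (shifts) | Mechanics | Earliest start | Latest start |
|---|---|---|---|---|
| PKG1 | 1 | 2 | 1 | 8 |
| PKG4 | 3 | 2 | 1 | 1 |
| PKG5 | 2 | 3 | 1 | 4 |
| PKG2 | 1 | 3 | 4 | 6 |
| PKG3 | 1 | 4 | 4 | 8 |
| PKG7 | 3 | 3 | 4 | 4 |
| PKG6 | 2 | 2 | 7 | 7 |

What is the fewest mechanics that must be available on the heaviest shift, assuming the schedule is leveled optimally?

6

Early-start (PKG1@1, PKG4@1, PKG5@1, PKG2@4, PKG3@4, PKG7@4, PKG6@7) gives peak 10: s1:7  s2:5  s3:2  s4:10  s5:3  s6:3  s7:2  s8:2.
Shift PKG5→2, PKG3→7.
Schedule PKG1@1, PKG4@1, PKG5@2, PKG2@4, PKG3@7, PKG7@4, PKG6@7: s1:4  s2:5  s3:5  s4:6  s5:3  s6:3  s7:6  s8:2 — peak 6.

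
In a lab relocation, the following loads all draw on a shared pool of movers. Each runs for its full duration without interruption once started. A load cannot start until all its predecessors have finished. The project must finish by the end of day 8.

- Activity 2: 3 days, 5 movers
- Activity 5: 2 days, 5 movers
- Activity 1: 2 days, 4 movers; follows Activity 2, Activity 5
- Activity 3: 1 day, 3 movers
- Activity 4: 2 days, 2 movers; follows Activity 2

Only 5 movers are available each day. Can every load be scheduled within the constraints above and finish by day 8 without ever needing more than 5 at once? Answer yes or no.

The minimum achievable peak is 6; 5 < 6, so no feasible schedule stays within the cap.

no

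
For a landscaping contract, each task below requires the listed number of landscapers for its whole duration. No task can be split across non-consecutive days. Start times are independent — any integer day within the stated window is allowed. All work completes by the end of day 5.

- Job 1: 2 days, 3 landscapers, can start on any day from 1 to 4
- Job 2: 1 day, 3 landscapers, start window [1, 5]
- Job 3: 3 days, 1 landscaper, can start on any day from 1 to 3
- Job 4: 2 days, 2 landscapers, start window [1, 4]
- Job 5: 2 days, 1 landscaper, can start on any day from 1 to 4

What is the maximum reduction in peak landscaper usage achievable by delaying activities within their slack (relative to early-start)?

Early-start peak: d1:10  d2:7  d3:1  d4:0  d5:0 ⇒ 10.
Leveled (Job 1@1, Job 2@3, Job 3@1, Job 4@4, Job 5@4): d1:4  d2:4  d3:4  d4:3  d5:3 ⇒ 4.
Reduction 10 − 4 = 6.

6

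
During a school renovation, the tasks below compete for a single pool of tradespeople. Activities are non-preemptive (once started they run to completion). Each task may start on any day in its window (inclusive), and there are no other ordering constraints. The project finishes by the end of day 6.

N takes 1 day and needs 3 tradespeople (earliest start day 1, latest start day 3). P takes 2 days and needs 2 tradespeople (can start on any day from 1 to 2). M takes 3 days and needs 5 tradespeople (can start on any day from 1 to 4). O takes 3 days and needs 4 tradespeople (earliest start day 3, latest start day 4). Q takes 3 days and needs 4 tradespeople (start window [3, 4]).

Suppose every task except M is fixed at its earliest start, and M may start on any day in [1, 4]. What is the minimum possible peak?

M@1: d1:10  d2:7  d3:13  d4:8  d5:8  d6:0 → peak 13
M@2: d1:5  d2:7  d3:13  d4:13  d5:8  d6:0 → peak 13
M@3: d1:5  d2:2  d3:13  d4:13  d5:13  d6:0 → peak 13
M@4: d1:5  d2:2  d3:8  d4:13  d5:13  d6:5 → peak 13
Best is M@1, peak 13.

13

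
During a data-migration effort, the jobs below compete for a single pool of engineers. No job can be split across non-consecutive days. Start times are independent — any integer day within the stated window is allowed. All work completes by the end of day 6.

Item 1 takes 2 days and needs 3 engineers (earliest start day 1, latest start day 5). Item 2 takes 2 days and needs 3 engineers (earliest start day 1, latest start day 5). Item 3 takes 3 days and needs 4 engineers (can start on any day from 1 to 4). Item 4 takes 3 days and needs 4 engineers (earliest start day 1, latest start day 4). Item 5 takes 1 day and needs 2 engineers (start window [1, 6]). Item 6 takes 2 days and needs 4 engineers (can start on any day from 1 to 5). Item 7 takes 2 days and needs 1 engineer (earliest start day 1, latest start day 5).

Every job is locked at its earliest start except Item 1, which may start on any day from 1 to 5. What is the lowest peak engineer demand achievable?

Item 1@1: d1:21  d2:19  d3:8  d4:0  d5:0  d6:0 → peak 21
Item 1@2: d1:18  d2:19  d3:11  d4:0  d5:0  d6:0 → peak 19
Item 1@3: d1:18  d2:16  d3:11  d4:3  d5:0  d6:0 → peak 18
Item 1@4: d1:18  d2:16  d3:8  d4:3  d5:3  d6:0 → peak 18
Item 1@5: d1:18  d2:16  d3:8  d4:0  d5:3  d6:3 → peak 18
Best is Item 1@3, peak 18.

18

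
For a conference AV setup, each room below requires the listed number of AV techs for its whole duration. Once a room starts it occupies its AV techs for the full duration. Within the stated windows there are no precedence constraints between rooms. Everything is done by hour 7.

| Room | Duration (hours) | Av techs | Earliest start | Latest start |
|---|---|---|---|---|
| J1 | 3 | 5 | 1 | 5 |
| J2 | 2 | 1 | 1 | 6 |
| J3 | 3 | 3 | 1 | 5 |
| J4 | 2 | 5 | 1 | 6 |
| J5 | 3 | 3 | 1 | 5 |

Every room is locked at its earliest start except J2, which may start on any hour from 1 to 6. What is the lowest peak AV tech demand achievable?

J2@1: h1:17  h2:17  h3:11  h4:0  h5:0  h6:0  h7:0 → peak 17
J2@2: h1:16  h2:17  h3:12  h4:0  h5:0  h6:0  h7:0 → peak 17
J2@3: h1:16  h2:16  h3:12  h4:1  h5:0  h6:0  h7:0 → peak 16
J2@4: h1:16  h2:16  h3:11  h4:1  h5:1  h6:0  h7:0 → peak 16
J2@5: h1:16  h2:16  h3:11  h4:0  h5:1  h6:1  h7:0 → peak 16
J2@6: h1:16  h2:16  h3:11  h4:0  h5:0  h6:1  h7:1 → peak 16
Best is J2@3, peak 16.

16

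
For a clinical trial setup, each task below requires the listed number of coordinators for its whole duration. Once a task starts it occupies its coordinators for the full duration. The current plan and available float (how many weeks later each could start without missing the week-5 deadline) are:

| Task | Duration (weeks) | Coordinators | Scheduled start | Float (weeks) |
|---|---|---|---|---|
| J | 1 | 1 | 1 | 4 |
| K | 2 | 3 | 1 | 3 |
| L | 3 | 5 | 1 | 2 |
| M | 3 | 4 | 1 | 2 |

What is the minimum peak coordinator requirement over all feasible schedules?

9

Early-start (J@1, K@1, L@1, M@1) gives peak 13: w1:13  w2:12  w3:9  w4:0  w5:0.
Shift M→3.
Schedule J@1, K@1, L@1, M@3: w1:9  w2:8  w3:9  w4:4  w5:4 — peak 9.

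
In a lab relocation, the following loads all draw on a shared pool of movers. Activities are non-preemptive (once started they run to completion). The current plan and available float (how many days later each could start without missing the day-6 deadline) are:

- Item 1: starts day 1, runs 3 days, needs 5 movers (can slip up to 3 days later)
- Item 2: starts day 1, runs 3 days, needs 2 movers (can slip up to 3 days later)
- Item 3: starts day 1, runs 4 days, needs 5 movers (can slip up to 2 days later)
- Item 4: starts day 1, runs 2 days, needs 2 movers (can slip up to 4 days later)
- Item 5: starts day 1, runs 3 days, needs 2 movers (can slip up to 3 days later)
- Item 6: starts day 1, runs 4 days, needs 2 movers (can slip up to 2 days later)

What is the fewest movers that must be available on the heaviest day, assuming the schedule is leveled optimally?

12

Early-start (Item 1@1, Item 2@1, Item 3@1, Item 4@1, Item 5@1, Item 6@1) gives peak 18: d1:18  d2:18  d3:16  d4:7  d5:0  d6:0.
Shift Item 2→4, Item 5→4, Item 6→3.
Schedule Item 1@1, Item 2@4, Item 3@1, Item 4@1, Item 5@4, Item 6@3: d1:12  d2:12  d3:12  d4:11  d5:6  d6:6 — peak 12.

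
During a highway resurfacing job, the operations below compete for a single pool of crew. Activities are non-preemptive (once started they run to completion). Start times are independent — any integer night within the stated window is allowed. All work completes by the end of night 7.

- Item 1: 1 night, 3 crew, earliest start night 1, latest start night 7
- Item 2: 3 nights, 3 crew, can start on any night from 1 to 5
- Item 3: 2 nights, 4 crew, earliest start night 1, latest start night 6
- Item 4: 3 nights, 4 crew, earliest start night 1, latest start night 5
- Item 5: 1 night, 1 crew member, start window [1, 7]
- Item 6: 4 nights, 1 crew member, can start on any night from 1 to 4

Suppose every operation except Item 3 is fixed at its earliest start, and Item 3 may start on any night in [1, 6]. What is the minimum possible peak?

12

Item 3@1: n1:16  n2:12  n3:8  n4:1  n5:0  n6:0  n7:0 → peak 16
Item 3@2: n1:12  n2:12  n3:12  n4:1  n5:0  n6:0  n7:0 → peak 12
Item 3@3: n1:12  n2:8  n3:12  n4:5  n5:0  n6:0  n7:0 → peak 12
Item 3@4: n1:12  n2:8  n3:8  n4:5  n5:4  n6:0  n7:0 → peak 12
Item 3@5: n1:12  n2:8  n3:8  n4:1  n5:4  n6:4  n7:0 → peak 12
Item 3@6: n1:12  n2:8  n3:8  n4:1  n5:0  n6:4  n7:4 → peak 12
Best is Item 3@2, peak 12.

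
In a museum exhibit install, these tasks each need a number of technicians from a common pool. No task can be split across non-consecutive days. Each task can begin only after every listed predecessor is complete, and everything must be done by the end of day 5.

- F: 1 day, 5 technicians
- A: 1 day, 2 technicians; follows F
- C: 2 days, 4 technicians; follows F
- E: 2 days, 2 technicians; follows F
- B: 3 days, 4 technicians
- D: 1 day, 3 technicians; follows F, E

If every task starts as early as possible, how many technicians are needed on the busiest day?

12

Early-start schedule: F@1, A@2, C@2, E@2, B@1, D@4.
Load per day: day 1: 9, day 2: 12, day 3: 10, day 4: 3, day 5: 0.
Peak is 12.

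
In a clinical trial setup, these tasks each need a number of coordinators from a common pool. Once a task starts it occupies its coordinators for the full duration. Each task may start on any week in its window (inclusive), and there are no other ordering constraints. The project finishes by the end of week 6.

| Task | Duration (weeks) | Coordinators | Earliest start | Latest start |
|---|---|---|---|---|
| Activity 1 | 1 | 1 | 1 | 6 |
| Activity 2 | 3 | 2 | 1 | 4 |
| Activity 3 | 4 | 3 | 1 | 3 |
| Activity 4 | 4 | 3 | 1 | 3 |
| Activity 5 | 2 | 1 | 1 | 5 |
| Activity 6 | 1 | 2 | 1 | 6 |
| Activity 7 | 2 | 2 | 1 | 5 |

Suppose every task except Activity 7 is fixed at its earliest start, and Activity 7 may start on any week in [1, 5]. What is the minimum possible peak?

12

Activity 7@1: w1:14  w2:11  w3:8  w4:6  w5:0  w6:0 → peak 14
Activity 7@2: w1:12  w2:11  w3:10  w4:6  w5:0  w6:0 → peak 12
Activity 7@3: w1:12  w2:9  w3:10  w4:8  w5:0  w6:0 → peak 12
Activity 7@4: w1:12  w2:9  w3:8  w4:8  w5:2  w6:0 → peak 12
Activity 7@5: w1:12  w2:9  w3:8  w4:6  w5:2  w6:2 → peak 12
Best is Activity 7@2, peak 12.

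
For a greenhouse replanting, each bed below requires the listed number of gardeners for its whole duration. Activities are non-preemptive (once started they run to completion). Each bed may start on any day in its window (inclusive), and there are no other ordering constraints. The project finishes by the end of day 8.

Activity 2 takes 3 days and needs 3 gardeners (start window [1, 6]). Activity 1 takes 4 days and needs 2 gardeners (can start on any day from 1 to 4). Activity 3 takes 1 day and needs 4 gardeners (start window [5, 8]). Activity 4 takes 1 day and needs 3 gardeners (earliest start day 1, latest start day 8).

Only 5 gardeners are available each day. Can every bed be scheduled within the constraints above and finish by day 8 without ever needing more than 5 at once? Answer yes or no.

yes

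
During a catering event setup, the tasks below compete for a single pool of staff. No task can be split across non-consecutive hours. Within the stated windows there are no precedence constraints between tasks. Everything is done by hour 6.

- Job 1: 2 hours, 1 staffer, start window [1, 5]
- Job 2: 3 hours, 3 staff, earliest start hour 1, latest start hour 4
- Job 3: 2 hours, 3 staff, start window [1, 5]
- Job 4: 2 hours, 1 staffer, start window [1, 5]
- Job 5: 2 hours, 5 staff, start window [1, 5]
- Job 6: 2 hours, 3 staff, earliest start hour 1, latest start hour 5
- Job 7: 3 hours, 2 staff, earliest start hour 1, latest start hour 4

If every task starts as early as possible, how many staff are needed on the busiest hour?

18

Early-start schedule: Job 1@1, Job 2@1, Job 3@1, Job 4@1, Job 5@1, Job 6@1, Job 7@1.
Load per hour: hour 1: 18, hour 2: 18, hour 3: 5, hour 4: 0, hour 5: 0, hour 6: 0.
Peak is 18.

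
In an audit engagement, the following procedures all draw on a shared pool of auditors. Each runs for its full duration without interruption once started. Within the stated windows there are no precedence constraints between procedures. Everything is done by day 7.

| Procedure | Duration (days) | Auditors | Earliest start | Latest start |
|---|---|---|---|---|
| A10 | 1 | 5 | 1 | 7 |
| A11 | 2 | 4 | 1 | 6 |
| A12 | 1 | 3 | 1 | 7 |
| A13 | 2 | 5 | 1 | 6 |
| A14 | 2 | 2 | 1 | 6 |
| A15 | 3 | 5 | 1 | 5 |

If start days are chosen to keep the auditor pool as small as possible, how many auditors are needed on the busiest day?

Early-start (A10@1, A11@1, A12@1, A13@1, A14@1, A15@1) gives peak 24: d1:24  d2:16  d3:5  d4:0  d5:0  d6:0  d7:0.
Shift A12→2, A13→3, A14→2, A15→5.
Schedule A10@1, A11@1, A12@2, A13@3, A14@2, A15@5: d1:9  d2:9  d3:7  d4:5  d5:5  d6:5  d7:5 — peak 9.

9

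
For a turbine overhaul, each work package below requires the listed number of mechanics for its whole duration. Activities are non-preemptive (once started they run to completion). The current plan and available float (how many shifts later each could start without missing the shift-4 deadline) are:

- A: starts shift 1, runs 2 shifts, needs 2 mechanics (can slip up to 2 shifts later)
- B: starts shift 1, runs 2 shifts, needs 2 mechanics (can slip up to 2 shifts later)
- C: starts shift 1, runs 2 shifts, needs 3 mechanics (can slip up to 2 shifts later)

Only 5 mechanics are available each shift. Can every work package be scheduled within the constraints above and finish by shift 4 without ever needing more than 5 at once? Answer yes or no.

yes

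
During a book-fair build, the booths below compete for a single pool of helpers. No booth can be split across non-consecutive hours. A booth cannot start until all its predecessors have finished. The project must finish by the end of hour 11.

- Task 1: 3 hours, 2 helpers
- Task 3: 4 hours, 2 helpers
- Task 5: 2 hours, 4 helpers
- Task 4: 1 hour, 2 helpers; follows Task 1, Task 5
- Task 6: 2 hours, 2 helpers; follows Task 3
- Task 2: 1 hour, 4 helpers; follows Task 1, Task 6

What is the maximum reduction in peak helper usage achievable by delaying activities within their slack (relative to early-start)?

4

Early-start peak: h1:8  h2:8  h3:4  h4:4  h5:2  h6:2  h7:4  h8:0  h9:0  h10:0  h11:0 ⇒ 8.
Leveled (Task 1@1, Task 3@1, Task 5@5, Task 4@7, Task 6@7, Task 2@9): h1:4  h2:4  h3:4  h4:2  h5:4  h6:4  h7:4  h8:2  h9:4  h10:0  h11:0 ⇒ 4.
Reduction 8 − 4 = 4.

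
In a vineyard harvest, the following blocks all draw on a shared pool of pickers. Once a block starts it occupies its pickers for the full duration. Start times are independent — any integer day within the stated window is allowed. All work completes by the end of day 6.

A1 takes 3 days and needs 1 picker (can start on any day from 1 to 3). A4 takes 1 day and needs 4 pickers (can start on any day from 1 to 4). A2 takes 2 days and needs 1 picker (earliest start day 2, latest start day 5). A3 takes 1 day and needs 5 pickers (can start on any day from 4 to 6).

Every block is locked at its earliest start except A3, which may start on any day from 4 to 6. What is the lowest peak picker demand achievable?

5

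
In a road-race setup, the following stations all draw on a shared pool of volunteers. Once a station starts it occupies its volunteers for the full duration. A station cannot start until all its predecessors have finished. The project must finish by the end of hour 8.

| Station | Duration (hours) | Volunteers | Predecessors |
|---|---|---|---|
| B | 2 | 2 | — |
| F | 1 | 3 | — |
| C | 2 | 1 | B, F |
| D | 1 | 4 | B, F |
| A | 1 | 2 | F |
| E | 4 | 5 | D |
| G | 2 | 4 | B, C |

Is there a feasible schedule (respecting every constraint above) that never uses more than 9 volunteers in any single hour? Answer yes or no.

Schedule B@1, F@1, C@3, D@3, A@2, E@4, G@5: h1:5  h2:4  h3:5  h4:6  h5:9  h6:9  h7:5  h8:0 — peak 9 ≤ 9.

yes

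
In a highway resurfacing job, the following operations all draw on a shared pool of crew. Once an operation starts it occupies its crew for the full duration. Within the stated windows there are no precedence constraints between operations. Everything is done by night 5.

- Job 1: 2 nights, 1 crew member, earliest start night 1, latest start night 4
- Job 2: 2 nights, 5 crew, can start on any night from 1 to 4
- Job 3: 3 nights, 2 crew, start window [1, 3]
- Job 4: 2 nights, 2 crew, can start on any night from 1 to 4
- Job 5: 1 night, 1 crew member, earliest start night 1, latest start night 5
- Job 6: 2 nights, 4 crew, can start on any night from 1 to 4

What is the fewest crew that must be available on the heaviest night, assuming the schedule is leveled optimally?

Early-start (Job 1@1, Job 2@1, Job 3@1, Job 4@1, Job 5@1, Job 6@1) gives peak 15: n1:15  n2:14  n3:2  n4:0  n5:0.
Shift Job 2→3, Job 4→4, Job 5→5.
Schedule Job 1@1, Job 2@3, Job 3@1, Job 4@4, Job 5@5, Job 6@1: n1:7  n2:7  n3:7  n4:7  n5:3 — peak 7.
Total crew member-nights = 31 over 5 nights ⇒ peak ≥ ⌈31/5⌉ = 7, so 7 is optimal.

7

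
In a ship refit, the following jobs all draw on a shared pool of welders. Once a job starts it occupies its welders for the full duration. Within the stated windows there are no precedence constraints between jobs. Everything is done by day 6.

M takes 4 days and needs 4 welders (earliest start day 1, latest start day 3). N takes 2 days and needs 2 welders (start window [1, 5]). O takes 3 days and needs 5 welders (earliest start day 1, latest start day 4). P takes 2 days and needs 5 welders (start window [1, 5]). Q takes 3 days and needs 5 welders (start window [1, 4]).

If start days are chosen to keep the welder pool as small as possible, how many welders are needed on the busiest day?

11

Early-start (M@1, N@1, O@1, P@1, Q@1) gives peak 21: d1:21  d2:21  d3:14  d4:4  d5:0  d6:0.
Shift P→5, Q→4.
Schedule M@1, N@1, O@1, P@5, Q@4: d1:11  d2:11  d3:9  d4:9  d5:10  d6:10 — peak 11.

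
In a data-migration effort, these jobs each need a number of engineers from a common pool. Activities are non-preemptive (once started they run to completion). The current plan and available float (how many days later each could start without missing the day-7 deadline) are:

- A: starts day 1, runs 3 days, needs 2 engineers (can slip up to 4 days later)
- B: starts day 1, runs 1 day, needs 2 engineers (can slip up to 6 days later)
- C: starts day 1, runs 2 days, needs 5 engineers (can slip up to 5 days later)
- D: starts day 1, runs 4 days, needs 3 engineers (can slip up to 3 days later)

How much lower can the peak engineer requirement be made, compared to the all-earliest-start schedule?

7

Early-start peak: d1:12  d2:10  d3:5  d4:3  d5:0  d6:0  d7:0 ⇒ 12.
Leveled (A@1, B@1, C@6, D@2): d1:4  d2:5  d3:5  d4:3  d5:3  d6:5  d7:5 ⇒ 5.
Reduction 12 − 5 = 7.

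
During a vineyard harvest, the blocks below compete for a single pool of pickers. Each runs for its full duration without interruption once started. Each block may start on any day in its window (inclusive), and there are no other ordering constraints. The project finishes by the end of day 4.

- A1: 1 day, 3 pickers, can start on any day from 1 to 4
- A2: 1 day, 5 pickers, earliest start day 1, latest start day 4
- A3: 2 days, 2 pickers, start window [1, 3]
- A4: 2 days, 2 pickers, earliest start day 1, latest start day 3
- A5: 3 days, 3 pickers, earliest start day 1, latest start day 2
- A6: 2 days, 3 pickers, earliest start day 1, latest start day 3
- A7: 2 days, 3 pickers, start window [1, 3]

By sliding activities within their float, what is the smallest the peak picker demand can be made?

Early-start (A1@1, A2@1, A3@1, A4@1, A5@1, A6@1, A7@1) gives peak 21: d1:21  d2:13  d3:3  d4:0.
Shift A2→4, A6→2, A7→3.
Schedule A1@1, A2@4, A3@1, A4@1, A5@1, A6@2, A7@3: d1:10  d2:10  d3:9  d4:8 — peak 10.
Total picker-days = 37 over 4 days ⇒ peak ≥ ⌈37/4⌉ = 10, so 10 is optimal.

10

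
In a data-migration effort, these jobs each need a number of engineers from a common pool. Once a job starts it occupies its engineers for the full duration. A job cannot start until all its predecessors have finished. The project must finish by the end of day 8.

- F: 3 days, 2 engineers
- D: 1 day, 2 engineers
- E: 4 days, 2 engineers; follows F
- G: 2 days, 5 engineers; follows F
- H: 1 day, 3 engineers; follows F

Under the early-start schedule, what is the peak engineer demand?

10

Early-start schedule: F@1, D@1, E@4, G@4, H@4.
Load per day: day 1: 4, day 2: 2, day 3: 2, day 4: 10, day 5: 7, day 6: 2, day 7: 2, day 8: 0.
Peak is 10.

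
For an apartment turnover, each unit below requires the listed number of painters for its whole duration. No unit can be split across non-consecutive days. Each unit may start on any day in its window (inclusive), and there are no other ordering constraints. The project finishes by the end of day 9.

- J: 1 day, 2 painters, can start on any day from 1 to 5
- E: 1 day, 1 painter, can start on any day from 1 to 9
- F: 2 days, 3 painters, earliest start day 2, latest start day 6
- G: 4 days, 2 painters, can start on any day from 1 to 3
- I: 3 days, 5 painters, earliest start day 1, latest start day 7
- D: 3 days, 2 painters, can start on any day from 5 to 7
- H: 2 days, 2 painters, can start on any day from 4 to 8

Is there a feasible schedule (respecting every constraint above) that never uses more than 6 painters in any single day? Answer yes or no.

The minimum achievable peak is 7; 6 < 7, so no feasible schedule stays within the cap.

no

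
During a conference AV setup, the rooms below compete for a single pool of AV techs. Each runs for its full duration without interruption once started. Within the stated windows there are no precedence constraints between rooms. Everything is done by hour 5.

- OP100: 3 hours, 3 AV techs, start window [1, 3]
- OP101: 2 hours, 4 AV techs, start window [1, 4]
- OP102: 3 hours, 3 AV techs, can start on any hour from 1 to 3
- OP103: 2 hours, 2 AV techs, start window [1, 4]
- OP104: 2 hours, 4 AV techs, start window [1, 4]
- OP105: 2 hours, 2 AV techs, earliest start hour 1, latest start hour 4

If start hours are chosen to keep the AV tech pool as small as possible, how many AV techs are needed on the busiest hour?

9

Early-start (OP100@1, OP101@1, OP102@1, OP103@1, OP104@1, OP105@1) gives peak 18: h1:18  h2:18  h3:6  h4:0  h5:0.
Shift OP102→3, OP104→4, OP105→3.
Schedule OP100@1, OP101@1, OP102@3, OP103@1, OP104@4, OP105@3: h1:9  h2:9  h3:8  h4:9  h5:7 — peak 9.
Total AV tech-hours = 42 over 5 hours ⇒ peak ≥ ⌈42/5⌉ = 9, so 9 is optimal.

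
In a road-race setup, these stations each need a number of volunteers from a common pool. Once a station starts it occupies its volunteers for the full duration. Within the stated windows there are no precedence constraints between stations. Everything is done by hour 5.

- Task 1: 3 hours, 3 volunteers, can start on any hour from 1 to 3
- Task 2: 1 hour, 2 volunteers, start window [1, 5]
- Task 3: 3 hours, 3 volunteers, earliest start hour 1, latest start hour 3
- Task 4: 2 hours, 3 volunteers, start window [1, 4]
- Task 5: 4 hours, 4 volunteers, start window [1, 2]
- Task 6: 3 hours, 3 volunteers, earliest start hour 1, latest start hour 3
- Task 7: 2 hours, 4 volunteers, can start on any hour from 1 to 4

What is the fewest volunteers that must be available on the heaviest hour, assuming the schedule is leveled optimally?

13

Early-start (Task 1@1, Task 2@1, Task 3@1, Task 4@1, Task 5@1, Task 6@1, Task 7@1) gives peak 22: h1:22  h2:20  h3:13  h4:4  h5:0.
Shift Task 5→2, Task 6→3, Task 7→4.
Schedule Task 1@1, Task 2@1, Task 3@1, Task 4@1, Task 5@2, Task 6@3, Task 7@4: h1:11  h2:13  h3:13  h4:11  h5:11 — peak 13.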